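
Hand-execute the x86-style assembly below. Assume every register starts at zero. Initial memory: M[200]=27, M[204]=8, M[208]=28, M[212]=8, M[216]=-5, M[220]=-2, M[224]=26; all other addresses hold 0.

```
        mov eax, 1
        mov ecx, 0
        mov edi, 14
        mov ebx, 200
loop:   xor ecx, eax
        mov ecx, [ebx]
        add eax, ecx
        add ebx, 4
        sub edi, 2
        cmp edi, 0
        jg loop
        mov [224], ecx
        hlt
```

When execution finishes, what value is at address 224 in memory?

26

after mov eax, 1: eax=1
after mov ecx, 0: ecx=0
after mov edi, 14: edi=14
after mov ebx, 200: ebx=200
after xor ecx, eax: ecx=0^1=1
after mov ecx, [ebx]: ecx=M[200]=27
after add eax, ecx: eax=1+27=28
after add ebx, 4: ebx=200+4=204
after sub edi, 2: edi=14-2=12
cmp edi, 0  (cmp 12,0)
jg loop: taken
after xor ecx, eax: ecx=27^28=7
after mov ecx, [ebx]: ecx=M[204]=8
after add eax, ecx: eax=28+8=36
after add ebx, 4: ebx=204+4=208
after sub edi, 2: edi=12-2=10
cmp edi, 0  (cmp 10,0)
jg loop: taken
after xor ecx, eax: ecx=8^36=44
after mov ecx, [ebx]: ecx=M[208]=28
after add eax, ecx: eax=36+28=64
after add ebx, 4: ebx=208+4=212
after sub edi, 2: edi=10-2=8
cmp edi, 0  (cmp 8,0)
jg loop: taken
after xor ecx, eax: ecx=28^64=92
after mov ecx, [ebx]: ecx=M[212]=8
after add eax, ecx: eax=64+8=72
after add ebx, 4: ebx=212+4=216
after sub edi, 2: edi=8-2=6
cmp edi, 0  (cmp 6,0)
jg loop: taken
after xor ecx, eax: ecx=8^72=64
after mov ecx, [ebx]: ecx=M[216]=-5
after add eax, ecx: eax=72+(-5)=67
after add ebx, 4: ebx=216+4=220
after sub edi, 2: edi=6-2=4
cmp edi, 0  (cmp 4,0)
jg loop: taken
after xor ecx, eax: ecx=(-5)^67=-72
after mov ecx, [ebx]: ecx=M[220]=-2
after add eax, ecx: eax=67+(-2)=65
after add ebx, 4: ebx=220+4=224
after sub edi, 2: edi=4-2=2
cmp edi, 0  (cmp 2,0)
jg loop: taken
after xor ecx, eax: ecx=(-2)^65=-65
after mov ecx, [ebx]: ecx=M[224]=26
after add eax, ecx: eax=65+26=91
after add ebx, 4: ebx=224+4=228
after sub edi, 2: edi=2-2=0
cmp edi, 0  (cmp 0,0)
jg loop: not taken
mov [224], ecx → M[224]=26
halt.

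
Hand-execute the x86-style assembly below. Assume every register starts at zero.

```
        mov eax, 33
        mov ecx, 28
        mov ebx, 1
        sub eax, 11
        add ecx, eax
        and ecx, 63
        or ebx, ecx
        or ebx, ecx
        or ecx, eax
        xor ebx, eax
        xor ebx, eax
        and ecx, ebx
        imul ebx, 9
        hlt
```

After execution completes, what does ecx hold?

50

eax=33
ecx=28
ebx=1
eax=33-11=22
ecx=28+22=50
ecx=50&63=50
ebx=1|50=51
ebx=51|50=51
ecx=50|22=54
ebx=51^22=37
ebx=37^22=51
ecx=54&51=50
ebx=51*9=459
halt.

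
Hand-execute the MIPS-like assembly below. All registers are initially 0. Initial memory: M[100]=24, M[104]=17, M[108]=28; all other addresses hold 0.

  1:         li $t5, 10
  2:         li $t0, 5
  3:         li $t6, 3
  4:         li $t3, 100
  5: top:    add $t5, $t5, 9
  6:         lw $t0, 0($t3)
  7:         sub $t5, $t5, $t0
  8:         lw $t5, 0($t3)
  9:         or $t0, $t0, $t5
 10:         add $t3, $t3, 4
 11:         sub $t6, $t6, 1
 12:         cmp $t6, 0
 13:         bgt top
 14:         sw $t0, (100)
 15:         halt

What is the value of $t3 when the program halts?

112

li $t5, 10 → $t5=10
li $t0, 5 → $t0=5
li $t6, 3 → $t6=3
li $t3, 100 → $t3=100
add $t5, $t5, 9 → $t5=10+9=19
lw $t0, 0($t3) → $t0=M[100]=24
sub $t5, $t5, $t0 → $t5=19-24=-5
lw $t5, 0($t3) → $t5=M[100]=24
or $t0, $t0, $t5 → $t0=24|24=24
add $t3, $t3, 4 → $t3=100+4=104
sub $t6, $t6, 1 → $t6=3-1=2
cmp $t6, 0  (cmp 2,0)
bgt top: taken
add $t5, $t5, 9 → $t5=24+9=33
lw $t0, 0($t3) → $t0=M[104]=17
sub $t5, $t5, $t0 → $t5=33-17=16
lw $t5, 0($t3) → $t5=M[104]=17
or $t0, $t0, $t5 → $t0=17|17=17
add $t3, $t3, 4 → $t3=104+4=108
sub $t6, $t6, 1 → $t6=2-1=1
cmp $t6, 0  (cmp 1,0)
bgt top: taken
add $t5, $t5, 9 → $t5=17+9=26
lw $t0, 0($t3) → $t0=M[108]=28
sub $t5, $t5, $t0 → $t5=26-28=-2
lw $t5, 0($t3) → $t5=M[108]=28
or $t0, $t0, $t5 → $t0=28|28=28
add $t3, $t3, 4 → $t3=108+4=112
sub $t6, $t6, 1 → $t6=1-1=0
cmp $t6, 0  (cmp 0,0)
bgt top: not taken
sw $t0, (100) → M[100]=28
halt.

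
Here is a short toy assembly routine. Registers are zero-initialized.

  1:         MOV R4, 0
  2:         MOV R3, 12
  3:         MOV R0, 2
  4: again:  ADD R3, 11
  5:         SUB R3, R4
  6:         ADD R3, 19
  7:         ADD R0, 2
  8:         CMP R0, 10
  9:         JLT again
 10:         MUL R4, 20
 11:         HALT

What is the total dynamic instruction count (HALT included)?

after MOV R4, 0: R4=0
after MOV R3, 12: R3=12
after MOV R0, 2: R0=2
after ADD R3, 11: R3=12+11=23
after SUB R3, R4: R3=23-0=23
after ADD R3, 19: R3=23+19=42
after ADD R0, 2: R0=2+2=4
CMP R0, 10  (cmp 4,10)
JLT again: taken
after ADD R3, 11: R3=42+11=53
after SUB R3, R4: R3=53-0=53
after ADD R3, 19: R3=53+19=72
after ADD R0, 2: R0=4+2=6
CMP R0, 10  (cmp 6,10)
JLT again: taken
after ADD R3, 11: R3=72+11=83
after SUB R3, R4: R3=83-0=83
after ADD R3, 19: R3=83+19=102
after ADD R0, 2: R0=6+2=8
CMP R0, 10  (cmp 8,10)
JLT again: taken
after ADD R3, 11: R3=102+11=113
after SUB R3, R4: R3=113-0=113
after ADD R3, 19: R3=113+19=132
after ADD R0, 2: R0=8+2=10
CMP R0, 10  (cmp 10,10)
JLT again: not taken
after MUL R4, 20: R4=0*20=0
halt.
Total executed instructions: 29.

29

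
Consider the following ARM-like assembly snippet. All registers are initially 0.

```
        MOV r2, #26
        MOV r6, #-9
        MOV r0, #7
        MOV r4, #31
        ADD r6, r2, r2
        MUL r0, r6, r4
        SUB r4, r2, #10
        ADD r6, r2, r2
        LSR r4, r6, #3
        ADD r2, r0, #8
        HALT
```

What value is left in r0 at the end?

1612

MOV r2, #26 → r2=26
MOV r6, #-9 → r6=-9
MOV r0, #7 → r0=7
MOV r4, #31 → r4=31
ADD r6, r2, r2 → r6=26+26=52
MUL r0, r6, r4 → r0=52*31=1612
SUB r4, r2, #10 → r4=26-10=16
ADD r6, r2, r2 → r6=26+26=52
LSR r4, r6, #3 → r4=52>>3=6
ADD r2, r0, #8 → r2=1612+8=1620
halt.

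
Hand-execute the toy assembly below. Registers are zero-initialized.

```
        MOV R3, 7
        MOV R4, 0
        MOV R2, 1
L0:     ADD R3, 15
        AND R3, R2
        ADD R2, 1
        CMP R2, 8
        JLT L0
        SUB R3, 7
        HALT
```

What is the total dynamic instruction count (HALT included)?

40

after MOV R3, 7: R3=7
after MOV R4, 0: R4=0
after MOV R2, 1: R2=1
after ADD R3, 15: R3=7+15=22
after AND R3, R2: R3=22&1=0
after ADD R2, 1: R2=1+1=2
CMP R2, 8  (cmp 2,8)
JLT L0: taken
after ADD R3, 15: R3=0+15=15
after AND R3, R2: R3=15&2=2
after ADD R2, 1: R2=2+1=3
CMP R2, 8  (cmp 3,8)
JLT L0: taken
after ADD R3, 15: R3=2+15=17
after AND R3, R2: R3=17&3=1
after ADD R2, 1: R2=3+1=4
CMP R2, 8  (cmp 4,8)
JLT L0: taken
after ADD R3, 15: R3=1+15=16
after AND R3, R2: R3=16&4=0
after ADD R2, 1: R2=4+1=5
CMP R2, 8  (cmp 5,8)
JLT L0: taken
after ADD R3, 15: R3=0+15=15
after AND R3, R2: R3=15&5=5
after ADD R2, 1: R2=5+1=6
CMP R2, 8  (cmp 6,8)
JLT L0: taken
after ADD R3, 15: R3=5+15=20
after AND R3, R2: R3=20&6=4
after ADD R2, 1: R2=6+1=7
CMP R2, 8  (cmp 7,8)
JLT L0: taken
after ADD R3, 15: R3=4+15=19
after AND R3, R2: R3=19&7=3
after ADD R2, 1: R2=7+1=8
CMP R2, 8  (cmp 8,8)
JLT L0: not taken
after SUB R3, 7: R3=3-7=-4
halt.
Total executed instructions: 40.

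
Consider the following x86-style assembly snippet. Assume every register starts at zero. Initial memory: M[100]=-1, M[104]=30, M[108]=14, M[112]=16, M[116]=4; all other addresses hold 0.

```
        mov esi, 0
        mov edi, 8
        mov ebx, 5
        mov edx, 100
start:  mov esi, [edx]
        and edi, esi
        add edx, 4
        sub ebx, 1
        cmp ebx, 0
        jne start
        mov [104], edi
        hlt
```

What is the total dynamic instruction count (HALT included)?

36

after mov esi, 0: esi=0
after mov edi, 8: edi=8
after mov ebx, 5: ebx=5
after mov edx, 100: edx=100
after mov esi, [edx]: esi=M[100]=-1
after and edi, esi: edi=8&(-1)=8
after add edx, 4: edx=100+4=104
after sub ebx, 1: ebx=5-1=4
cmp ebx, 0  (cmp 4,0)
jne start: taken
after mov esi, [edx]: esi=M[104]=30
after and edi, esi: edi=8&30=8
after add edx, 4: edx=104+4=108
after sub ebx, 1: ebx=4-1=3
cmp ebx, 0  (cmp 3,0)
jne start: taken
after mov esi, [edx]: esi=M[108]=14
after and edi, esi: edi=8&14=8
after add edx, 4: edx=108+4=112
after sub ebx, 1: ebx=3-1=2
cmp ebx, 0  (cmp 2,0)
jne start: taken
after mov esi, [edx]: esi=M[112]=16
after and edi, esi: edi=8&16=0
after add edx, 4: edx=112+4=116
after sub ebx, 1: ebx=2-1=1
cmp ebx, 0  (cmp 1,0)
jne start: taken
after mov esi, [edx]: esi=M[116]=4
after and edi, esi: edi=0&4=0
after add edx, 4: edx=116+4=120
after sub ebx, 1: ebx=1-1=0
cmp ebx, 0  (cmp 0,0)
jne start: not taken
mov [104], edi → M[104]=0
halt.
Total executed instructions: 36.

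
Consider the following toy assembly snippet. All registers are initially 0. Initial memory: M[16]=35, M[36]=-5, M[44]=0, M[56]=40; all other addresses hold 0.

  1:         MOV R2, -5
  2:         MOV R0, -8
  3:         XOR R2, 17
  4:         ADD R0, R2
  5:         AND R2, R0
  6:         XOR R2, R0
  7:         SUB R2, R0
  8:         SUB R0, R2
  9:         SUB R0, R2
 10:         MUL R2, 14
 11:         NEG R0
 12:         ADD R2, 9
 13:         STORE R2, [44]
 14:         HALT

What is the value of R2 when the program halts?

429

MOV R2, -5 → R2=-5
MOV R0, -8 → R0=-8
XOR R2, 17 → R2=(-5)^17=-22
ADD R0, R2 → R0=(-8)+(-22)=-30
AND R2, R0 → R2=(-22)&(-30)=-30
XOR R2, R0 → R2=(-30)^(-30)=0
SUB R2, R0 → R2=0-(-30)=30
SUB R0, R2 → R0=(-30)-30=-60
SUB R0, R2 → R0=(-60)-30=-90
MUL R2, 14 → R2=30*14=420
NEG R0 → R0=-(-90)=90
ADD R2, 9 → R2=420+9=429
STORE R2, [44] → M[44]=429
halt.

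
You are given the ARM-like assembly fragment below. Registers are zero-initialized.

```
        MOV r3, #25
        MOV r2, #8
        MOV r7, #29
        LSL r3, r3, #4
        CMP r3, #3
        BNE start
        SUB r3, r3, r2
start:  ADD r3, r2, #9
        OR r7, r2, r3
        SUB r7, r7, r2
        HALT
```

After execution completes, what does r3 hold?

r3=25
r2=8
r7=29
r3=25<<4=400
CMP r3, #3  (cmp 400,3)
BNE start: taken
r3=8+9=17
r7=8|17=25
r7=25-8=17
halt.

17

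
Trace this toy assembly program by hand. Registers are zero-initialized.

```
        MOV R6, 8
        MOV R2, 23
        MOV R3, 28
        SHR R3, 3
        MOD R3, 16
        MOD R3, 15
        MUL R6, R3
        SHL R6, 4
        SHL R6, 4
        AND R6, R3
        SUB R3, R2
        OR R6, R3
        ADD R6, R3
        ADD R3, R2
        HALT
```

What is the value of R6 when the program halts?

MOV R6, 8 → R6=8
MOV R2, 23 → R2=23
MOV R3, 28 → R3=28
SHR R3, 3 → R3=28>>3=3
MOD R3, 16 → R3=3%16=3
MOD R3, 15 → R3=3%15=3
MUL R6, R3 → R6=8*3=24
SHL R6, 4 → R6=24<<4=384
SHL R6, 4 → R6=384<<4=6144
AND R6, R3 → R6=6144&3=0
SUB R3, R2 → R3=3-23=-20
OR R6, R3 → R6=0|(-20)=-20
ADD R6, R3 → R6=(-20)+(-20)=-40
ADD R3, R2 → R3=(-20)+23=3
halt.

-40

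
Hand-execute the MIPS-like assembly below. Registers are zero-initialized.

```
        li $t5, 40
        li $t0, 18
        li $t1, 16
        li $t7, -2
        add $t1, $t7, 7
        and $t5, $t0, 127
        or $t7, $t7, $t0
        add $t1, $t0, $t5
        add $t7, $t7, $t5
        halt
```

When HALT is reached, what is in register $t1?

after li $t5, 40: $t5=40
after li $t0, 18: $t0=18
after li $t1, 16: $t1=16
after li $t7, -2: $t7=-2
after add $t1, $t7, 7: $t1=(-2)+7=5
after and $t5, $t0, 127: $t5=18&127=18
after or $t7, $t7, $t0: $t7=(-2)|18=-2
after add $t1, $t0, $t5: $t1=18+18=36
after add $t7, $t7, $t5: $t7=(-2)+18=16
halt.

36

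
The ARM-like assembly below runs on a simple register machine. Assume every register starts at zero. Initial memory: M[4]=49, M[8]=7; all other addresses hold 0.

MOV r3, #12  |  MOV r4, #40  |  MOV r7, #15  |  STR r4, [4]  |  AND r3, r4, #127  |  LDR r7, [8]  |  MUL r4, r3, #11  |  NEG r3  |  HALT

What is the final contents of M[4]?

MOV r3, #12 → r3=12
MOV r4, #40 → r4=40
MOV r7, #15 → r7=15
STR r4, [4] → M[4]=40
AND r3, r4, #127 → r3=40&127=40
LDR r7, [8] → r7=M[8]=7
MUL r4, r3, #11 → r4=40*11=440
NEG r3 → r3=-(40)=-40
halt.

40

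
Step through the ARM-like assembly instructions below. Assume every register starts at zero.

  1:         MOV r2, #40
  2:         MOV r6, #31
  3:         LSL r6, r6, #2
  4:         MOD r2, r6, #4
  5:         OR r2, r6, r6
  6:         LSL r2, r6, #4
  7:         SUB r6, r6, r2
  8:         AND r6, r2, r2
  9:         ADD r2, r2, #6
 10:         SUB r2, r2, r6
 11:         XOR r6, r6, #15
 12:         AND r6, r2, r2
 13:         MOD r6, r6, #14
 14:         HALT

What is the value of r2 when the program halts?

r2=40
r6=31
r6=31<<2=124
r2=124%4=0
r2=124|124=124
r2=124<<4=1984
r6=124-1984=-1860
r6=1984&1984=1984
r2=1984+6=1990
r2=1990-1984=6
r6=1984^15=1999
r6=6&6=6
r6=6%14=6
halt.

6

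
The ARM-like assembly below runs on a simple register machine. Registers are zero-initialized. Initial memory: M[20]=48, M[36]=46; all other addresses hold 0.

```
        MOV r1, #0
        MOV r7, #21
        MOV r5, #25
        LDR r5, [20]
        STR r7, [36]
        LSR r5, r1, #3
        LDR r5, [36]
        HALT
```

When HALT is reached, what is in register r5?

after MOV r1, #0: r1=0
after MOV r7, #21: r7=21
after MOV r5, #25: r5=25
after LDR r5, [20]: r5=M[20]=48
STR r7, [36] → M[36]=21
after LSR r5, r1, #3: r5=0>>3=0
after LDR r5, [36]: r5=M[36]=21
halt.

21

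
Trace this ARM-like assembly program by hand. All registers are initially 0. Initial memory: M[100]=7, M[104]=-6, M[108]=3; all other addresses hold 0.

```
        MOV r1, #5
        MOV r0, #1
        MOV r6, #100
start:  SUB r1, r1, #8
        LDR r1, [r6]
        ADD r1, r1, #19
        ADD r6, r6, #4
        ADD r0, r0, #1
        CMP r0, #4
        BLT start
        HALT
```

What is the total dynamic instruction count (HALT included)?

25

r1=5
r0=1
r6=100
r1=5-8=-3
r1=M[100]=7
r1=7+19=26
r6=100+4=104
r0=1+1=2
CMP r0, #4  (cmp 2,4)
BLT start: taken
r1=26-8=18
r1=M[104]=-6
r1=(-6)+19=13
r6=104+4=108
r0=2+1=3
CMP r0, #4  (cmp 3,4)
BLT start: taken
r1=13-8=5
r1=M[108]=3
r1=3+19=22
r6=108+4=112
r0=3+1=4
CMP r0, #4  (cmp 4,4)
BLT start: not taken
halt.
Total executed instructions: 25.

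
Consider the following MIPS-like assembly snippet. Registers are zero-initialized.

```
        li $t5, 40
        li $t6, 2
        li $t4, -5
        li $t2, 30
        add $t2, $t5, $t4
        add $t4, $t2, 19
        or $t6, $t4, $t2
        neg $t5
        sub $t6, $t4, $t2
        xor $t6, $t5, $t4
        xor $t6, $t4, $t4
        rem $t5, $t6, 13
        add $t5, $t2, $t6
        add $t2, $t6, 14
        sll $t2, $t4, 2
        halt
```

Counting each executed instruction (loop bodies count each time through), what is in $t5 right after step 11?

-40

$t5=40
$t6=2
$t4=-5
$t2=30
$t2=40+(-5)=35
$t4=35+19=54
$t6=54|35=55
$t5=-(40)=-40
$t6=54-35=19
$t6=(-40)^54=-18
$t6=54^54=0
After step 11: $t5 = -40.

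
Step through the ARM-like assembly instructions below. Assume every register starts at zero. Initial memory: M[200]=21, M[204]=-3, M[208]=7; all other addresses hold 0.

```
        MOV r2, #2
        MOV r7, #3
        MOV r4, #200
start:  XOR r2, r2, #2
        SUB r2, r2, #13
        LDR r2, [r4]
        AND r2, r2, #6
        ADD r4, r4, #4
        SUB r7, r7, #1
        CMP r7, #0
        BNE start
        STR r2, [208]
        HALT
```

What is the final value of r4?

MOV r2, #2 → r2=2
MOV r7, #3 → r7=3
MOV r4, #200 → r4=200
XOR r2, r2, #2 → r2=2^2=0
SUB r2, r2, #13 → r2=0-13=-13
LDR r2, [r4] → r2=M[200]=21
AND r2, r2, #6 → r2=21&6=4
ADD r4, r4, #4 → r4=200+4=204
SUB r7, r7, #1 → r7=3-1=2
CMP r7, #0  (cmp 2,0)
BNE start: taken
XOR r2, r2, #2 → r2=4^2=6
SUB r2, r2, #13 → r2=6-13=-7
LDR r2, [r4] → r2=M[204]=-3
AND r2, r2, #6 → r2=(-3)&6=4
ADD r4, r4, #4 → r4=204+4=208
SUB r7, r7, #1 → r7=2-1=1
CMP r7, #0  (cmp 1,0)
BNE start: taken
XOR r2, r2, #2 → r2=4^2=6
SUB r2, r2, #13 → r2=6-13=-7
LDR r2, [r4] → r2=M[208]=7
AND r2, r2, #6 → r2=7&6=6
ADD r4, r4, #4 → r4=208+4=212
SUB r7, r7, #1 → r7=1-1=0
CMP r7, #0  (cmp 0,0)
BNE start: not taken
STR r2, [208] → M[208]=6
halt.

212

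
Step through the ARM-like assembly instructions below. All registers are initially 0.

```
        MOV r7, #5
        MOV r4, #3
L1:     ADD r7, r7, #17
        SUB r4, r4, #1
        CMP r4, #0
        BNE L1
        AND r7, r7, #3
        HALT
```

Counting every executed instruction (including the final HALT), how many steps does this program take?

MOV r7, #5 → r7=5
MOV r4, #3 → r4=3
ADD r7, r7, #17 → r7=5+17=22
SUB r4, r4, #1 → r4=3-1=2
CMP r4, #0  (cmp 2,0)
BNE L1: taken
ADD r7, r7, #17 → r7=22+17=39
SUB r4, r4, #1 → r4=2-1=1
CMP r4, #0  (cmp 1,0)
BNE L1: taken
ADD r7, r7, #17 → r7=39+17=56
SUB r4, r4, #1 → r4=1-1=0
CMP r4, #0  (cmp 0,0)
BNE L1: not taken
AND r7, r7, #3 → r7=56&3=0
halt.
Total executed instructions: 16.

16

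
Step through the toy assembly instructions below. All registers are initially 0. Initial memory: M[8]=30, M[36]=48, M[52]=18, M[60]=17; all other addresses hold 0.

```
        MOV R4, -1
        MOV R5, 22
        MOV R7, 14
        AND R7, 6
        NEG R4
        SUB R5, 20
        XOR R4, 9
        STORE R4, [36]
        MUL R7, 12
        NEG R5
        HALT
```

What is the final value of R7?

R4=-1
R5=22
R7=14
R7=14&6=6
R4=-(-1)=1
R5=22-20=2
R4=1^9=8
STORE R4, [36] → M[36]=8
R7=6*12=72
R5=-(2)=-2
halt.

72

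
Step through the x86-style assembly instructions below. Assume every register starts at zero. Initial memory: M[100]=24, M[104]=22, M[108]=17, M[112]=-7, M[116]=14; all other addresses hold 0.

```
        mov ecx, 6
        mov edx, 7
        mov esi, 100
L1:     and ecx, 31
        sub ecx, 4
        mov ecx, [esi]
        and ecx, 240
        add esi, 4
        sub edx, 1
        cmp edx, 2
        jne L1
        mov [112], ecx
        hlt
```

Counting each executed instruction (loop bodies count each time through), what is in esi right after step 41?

ecx=6
edx=7
esi=100
ecx=6&31=6
ecx=6-4=2
ecx=M[100]=24
ecx=24&240=16
esi=100+4=104
edx=7-1=6
cmp edx, 2  (cmp 6,2)
jne L1: taken
ecx=16&31=16
ecx=16-4=12
ecx=M[104]=22
ecx=22&240=16
esi=104+4=108
edx=6-1=5
cmp edx, 2  (cmp 5,2)
jne L1: taken
ecx=16&31=16
ecx=16-4=12
ecx=M[108]=17
ecx=17&240=16
esi=108+4=112
edx=5-1=4
cmp edx, 2  (cmp 4,2)
jne L1: taken
ecx=16&31=16
ecx=16-4=12
ecx=M[112]=-7
ecx=(-7)&240=240
esi=112+4=116
edx=4-1=3
cmp edx, 2  (cmp 3,2)
jne L1: taken
ecx=240&31=16
ecx=16-4=12
ecx=M[116]=14
ecx=14&240=0
esi=116+4=120
edx=3-1=2
After step 41: esi = 120.

120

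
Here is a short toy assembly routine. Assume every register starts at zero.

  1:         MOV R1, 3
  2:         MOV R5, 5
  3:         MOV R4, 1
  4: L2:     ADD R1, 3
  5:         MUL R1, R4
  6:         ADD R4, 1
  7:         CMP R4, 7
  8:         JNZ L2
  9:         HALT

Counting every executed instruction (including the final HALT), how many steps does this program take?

after MOV R1, 3: R1=3
after MOV R5, 5: R5=5
after MOV R4, 1: R4=1
after ADD R1, 3: R1=3+3=6
after MUL R1, R4: R1=6*1=6
after ADD R4, 1: R4=1+1=2
CMP R4, 7  (cmp 2,7)
JNZ L2: taken
after ADD R1, 3: R1=6+3=9
after MUL R1, R4: R1=9*2=18
after ADD R4, 1: R4=2+1=3
CMP R4, 7  (cmp 3,7)
JNZ L2: taken
after ADD R1, 3: R1=18+3=21
after MUL R1, R4: R1=21*3=63
after ADD R4, 1: R4=3+1=4
CMP R4, 7  (cmp 4,7)
JNZ L2: taken
after ADD R1, 3: R1=63+3=66
after MUL R1, R4: R1=66*4=264
after ADD R4, 1: R4=4+1=5
CMP R4, 7  (cmp 5,7)
JNZ L2: taken
after ADD R1, 3: R1=264+3=267
after MUL R1, R4: R1=267*5=1335
after ADD R4, 1: R4=5+1=6
CMP R4, 7  (cmp 6,7)
JNZ L2: taken
after ADD R1, 3: R1=1335+3=1338
after MUL R1, R4: R1=1338*6=8028
after ADD R4, 1: R4=6+1=7
CMP R4, 7  (cmp 7,7)
JNZ L2: not taken
halt.
Total executed instructions: 34.

34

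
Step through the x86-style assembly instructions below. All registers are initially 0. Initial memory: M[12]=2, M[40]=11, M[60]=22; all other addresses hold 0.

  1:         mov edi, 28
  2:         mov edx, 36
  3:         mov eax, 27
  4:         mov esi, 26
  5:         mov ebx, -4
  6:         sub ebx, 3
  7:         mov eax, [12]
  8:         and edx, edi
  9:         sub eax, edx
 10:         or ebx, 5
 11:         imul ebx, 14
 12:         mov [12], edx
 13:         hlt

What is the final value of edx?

4

edi=28
edx=36
eax=27
esi=26
ebx=-4
ebx=(-4)-3=-7
eax=M[12]=2
edx=36&28=4
eax=2-4=-2
ebx=(-7)|5=-3
ebx=(-3)*14=-42
mov [12], edx → M[12]=4
halt.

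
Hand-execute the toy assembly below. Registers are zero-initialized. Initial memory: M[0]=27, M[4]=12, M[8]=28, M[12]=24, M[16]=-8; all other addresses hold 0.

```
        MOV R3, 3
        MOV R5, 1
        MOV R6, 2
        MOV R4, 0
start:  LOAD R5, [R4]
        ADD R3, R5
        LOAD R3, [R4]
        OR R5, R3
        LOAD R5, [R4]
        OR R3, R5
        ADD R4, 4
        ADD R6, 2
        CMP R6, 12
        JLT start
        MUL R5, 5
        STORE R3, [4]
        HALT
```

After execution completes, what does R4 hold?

20

R3=3
R5=1
R6=2
R4=0
R5=M[0]=27
R3=3+27=30
R3=M[0]=27
R5=27|27=27
R5=M[0]=27
R3=27|27=27
R4=0+4=4
R6=2+2=4
CMP R6, 12  (cmp 4,12)
JLT start: taken
R5=M[4]=12
R3=27+12=39
R3=M[4]=12
R5=12|12=12
R5=M[4]=12
R3=12|12=12
R4=4+4=8
R6=4+2=6
CMP R6, 12  (cmp 6,12)
JLT start: taken
R5=M[8]=28
R3=12+28=40
R3=M[8]=28
R5=28|28=28
R5=M[8]=28
R3=28|28=28
R4=8+4=12
R6=6+2=8
CMP R6, 12  (cmp 8,12)
JLT start: taken
R5=M[12]=24
R3=28+24=52
R3=M[12]=24
R5=24|24=24
R5=M[12]=24
R3=24|24=24
R4=12+4=16
R6=8+2=10
CMP R6, 12  (cmp 10,12)
JLT start: taken
R5=M[16]=-8
R3=24+(-8)=16
R3=M[16]=-8
R5=(-8)|(-8)=-8
R5=M[16]=-8
R3=(-8)|(-8)=-8
R4=16+4=20
R6=10+2=12
CMP R6, 12  (cmp 12,12)
JLT start: not taken
R5=(-8)*5=-40
STORE R3, [4] → M[4]=-8
halt.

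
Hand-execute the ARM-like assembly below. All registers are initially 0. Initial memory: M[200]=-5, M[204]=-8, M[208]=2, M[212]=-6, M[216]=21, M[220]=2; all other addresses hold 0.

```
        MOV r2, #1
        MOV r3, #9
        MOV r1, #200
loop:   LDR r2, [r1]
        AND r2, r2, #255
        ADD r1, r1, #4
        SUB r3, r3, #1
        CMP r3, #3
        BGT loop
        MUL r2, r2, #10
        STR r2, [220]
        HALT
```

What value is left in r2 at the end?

20

r2=1
r3=9
r1=200
r2=M[200]=-5
r2=(-5)&255=251
r1=200+4=204
r3=9-1=8
CMP r3, #3  (cmp 8,3)
BGT loop: taken
r2=M[204]=-8
r2=(-8)&255=248
r1=204+4=208
r3=8-1=7
CMP r3, #3  (cmp 7,3)
BGT loop: taken
r2=M[208]=2
r2=2&255=2
r1=208+4=212
r3=7-1=6
CMP r3, #3  (cmp 6,3)
BGT loop: taken
r2=M[212]=-6
r2=(-6)&255=250
r1=212+4=216
r3=6-1=5
CMP r3, #3  (cmp 5,3)
BGT loop: taken
r2=M[216]=21
r2=21&255=21
r1=216+4=220
r3=5-1=4
CMP r3, #3  (cmp 4,3)
BGT loop: taken
r2=M[220]=2
r2=2&255=2
r1=220+4=224
r3=4-1=3
CMP r3, #3  (cmp 3,3)
BGT loop: not taken
r2=2*10=20
STR r2, [220] → M[220]=20
halt.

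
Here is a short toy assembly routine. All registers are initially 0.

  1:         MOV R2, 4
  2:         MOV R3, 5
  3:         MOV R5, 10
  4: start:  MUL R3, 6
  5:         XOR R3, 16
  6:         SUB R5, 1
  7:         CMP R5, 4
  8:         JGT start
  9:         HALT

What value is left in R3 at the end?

R2=4
R3=5
R5=10
R3=5*6=30
R3=30^16=14
R5=10-1=9
CMP R5, 4  (cmp 9,4)
JGT start: taken
R3=14*6=84
R3=84^16=68
R5=9-1=8
CMP R5, 4  (cmp 8,4)
JGT start: taken
R3=68*6=408
R3=408^16=392
R5=8-1=7
CMP R5, 4  (cmp 7,4)
JGT start: taken
R3=392*6=2352
R3=2352^16=2336
R5=7-1=6
CMP R5, 4  (cmp 6,4)
JGT start: taken
R3=2336*6=14016
R3=14016^16=14032
R5=6-1=5
CMP R5, 4  (cmp 5,4)
JGT start: taken
R3=14032*6=84192
R3=84192^16=84208
R5=5-1=4
CMP R5, 4  (cmp 4,4)
JGT start: not taken
halt.

84208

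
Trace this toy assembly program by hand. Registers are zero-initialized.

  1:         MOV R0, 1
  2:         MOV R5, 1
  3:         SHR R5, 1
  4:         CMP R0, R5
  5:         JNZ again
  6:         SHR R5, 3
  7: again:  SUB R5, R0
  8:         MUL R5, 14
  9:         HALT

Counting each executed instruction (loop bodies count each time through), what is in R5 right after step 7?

MOV R0, 1 → R0=1
MOV R5, 1 → R5=1
SHR R5, 1 → R5=1>>1=0
CMP R0, R5  (cmp 1,0)
JNZ again: taken
SUB R5, R0 → R5=0-1=-1
MUL R5, 14 → R5=(-1)*14=-14
After step 7: R5 = -14.

-14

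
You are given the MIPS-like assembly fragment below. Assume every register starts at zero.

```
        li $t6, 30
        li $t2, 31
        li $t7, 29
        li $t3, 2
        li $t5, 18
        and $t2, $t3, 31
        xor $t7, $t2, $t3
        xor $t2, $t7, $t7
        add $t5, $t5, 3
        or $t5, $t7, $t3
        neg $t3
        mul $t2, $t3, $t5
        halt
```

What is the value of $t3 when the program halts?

$t6=30
$t2=31
$t7=29
$t3=2
$t5=18
$t2=2&31=2
$t7=2^2=0
$t2=0^0=0
$t5=18+3=21
$t5=0|2=2
$t3=-(2)=-2
$t2=(-2)*2=-4
halt.

-2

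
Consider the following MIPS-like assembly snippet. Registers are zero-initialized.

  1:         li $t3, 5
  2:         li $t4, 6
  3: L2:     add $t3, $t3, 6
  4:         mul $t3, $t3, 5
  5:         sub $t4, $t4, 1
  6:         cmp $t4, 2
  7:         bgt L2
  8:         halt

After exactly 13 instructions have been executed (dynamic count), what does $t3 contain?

li $t3, 5 → $t3=5
li $t4, 6 → $t4=6
add $t3, $t3, 6 → $t3=5+6=11
mul $t3, $t3, 5 → $t3=11*5=55
sub $t4, $t4, 1 → $t4=6-1=5
cmp $t4, 2  (cmp 5,2)
bgt L2: taken
add $t3, $t3, 6 → $t3=55+6=61
mul $t3, $t3, 5 → $t3=61*5=305
sub $t4, $t4, 1 → $t4=5-1=4
cmp $t4, 2  (cmp 4,2)
bgt L2: taken
add $t3, $t3, 6 → $t3=305+6=311
After step 13: $t3 = 311.

311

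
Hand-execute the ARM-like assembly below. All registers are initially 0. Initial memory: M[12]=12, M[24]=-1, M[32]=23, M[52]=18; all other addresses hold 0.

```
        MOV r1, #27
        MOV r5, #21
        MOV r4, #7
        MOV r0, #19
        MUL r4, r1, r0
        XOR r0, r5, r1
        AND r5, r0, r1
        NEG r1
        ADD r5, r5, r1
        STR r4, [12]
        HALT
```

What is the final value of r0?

14

MOV r1, #27 → r1=27
MOV r5, #21 → r5=21
MOV r4, #7 → r4=7
MOV r0, #19 → r0=19
MUL r4, r1, r0 → r4=27*19=513
XOR r0, r5, r1 → r0=21^27=14
AND r5, r0, r1 → r5=14&27=10
NEG r1 → r1=-(27)=-27
ADD r5, r5, r1 → r5=10+(-27)=-17
STR r4, [12] → M[12]=513
halt.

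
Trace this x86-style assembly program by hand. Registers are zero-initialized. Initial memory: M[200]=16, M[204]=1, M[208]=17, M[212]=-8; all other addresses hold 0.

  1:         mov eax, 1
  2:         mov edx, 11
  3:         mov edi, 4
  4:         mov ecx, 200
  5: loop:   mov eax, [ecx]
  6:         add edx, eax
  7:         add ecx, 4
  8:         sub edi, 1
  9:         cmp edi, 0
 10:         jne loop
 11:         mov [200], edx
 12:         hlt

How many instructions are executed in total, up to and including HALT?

30

after mov eax, 1: eax=1
after mov edx, 11: edx=11
after mov edi, 4: edi=4
after mov ecx, 200: ecx=200
after mov eax, [ecx]: eax=M[200]=16
after add edx, eax: edx=11+16=27
after add ecx, 4: ecx=200+4=204
after sub edi, 1: edi=4-1=3
cmp edi, 0  (cmp 3,0)
jne loop: taken
after mov eax, [ecx]: eax=M[204]=1
after add edx, eax: edx=27+1=28
after add ecx, 4: ecx=204+4=208
after sub edi, 1: edi=3-1=2
cmp edi, 0  (cmp 2,0)
jne loop: taken
after mov eax, [ecx]: eax=M[208]=17
after add edx, eax: edx=28+17=45
after add ecx, 4: ecx=208+4=212
after sub edi, 1: edi=2-1=1
cmp edi, 0  (cmp 1,0)
jne loop: taken
after mov eax, [ecx]: eax=M[212]=-8
after add edx, eax: edx=45+(-8)=37
after add ecx, 4: ecx=212+4=216
after sub edi, 1: edi=1-1=0
cmp edi, 0  (cmp 0,0)
jne loop: not taken
mov [200], edx → M[200]=37
halt.
Total executed instructions: 30.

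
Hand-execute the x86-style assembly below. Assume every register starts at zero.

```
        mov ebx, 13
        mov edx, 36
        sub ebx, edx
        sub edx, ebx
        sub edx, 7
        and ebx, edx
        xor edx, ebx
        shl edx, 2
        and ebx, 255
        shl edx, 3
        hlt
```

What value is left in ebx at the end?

after mov ebx, 13: ebx=13
after mov edx, 36: edx=36
after sub ebx, edx: ebx=13-36=-23
after sub edx, ebx: edx=36-(-23)=59
after sub edx, 7: edx=59-7=52
after and ebx, edx: ebx=(-23)&52=32
after xor edx, ebx: edx=52^32=20
after shl edx, 2: edx=20<<2=80
after and ebx, 255: ebx=32&255=32
after shl edx, 3: edx=80<<3=640
halt.

32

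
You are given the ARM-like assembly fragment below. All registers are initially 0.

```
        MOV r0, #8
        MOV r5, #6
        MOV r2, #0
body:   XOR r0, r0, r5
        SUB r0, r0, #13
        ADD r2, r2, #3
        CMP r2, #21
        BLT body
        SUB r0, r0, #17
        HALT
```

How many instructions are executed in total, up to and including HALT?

r0=8
r5=6
r2=0
r0=8^6=14
r0=14-13=1
r2=0+3=3
CMP r2, #21  (cmp 3,21)
BLT body: taken
r0=1^6=7
r0=7-13=-6
r2=3+3=6
CMP r2, #21  (cmp 6,21)
BLT body: taken
r0=(-6)^6=-4
r0=(-4)-13=-17
r2=6+3=9
CMP r2, #21  (cmp 9,21)
BLT body: taken
r0=(-17)^6=-23
r0=(-23)-13=-36
r2=9+3=12
CMP r2, #21  (cmp 12,21)
BLT body: taken
r0=(-36)^6=-38
r0=(-38)-13=-51
r2=12+3=15
CMP r2, #21  (cmp 15,21)
BLT body: taken
r0=(-51)^6=-53
r0=(-53)-13=-66
r2=15+3=18
CMP r2, #21  (cmp 18,21)
BLT body: taken
r0=(-66)^6=-72
r0=(-72)-13=-85
r2=18+3=21
CMP r2, #21  (cmp 21,21)
BLT body: not taken
r0=(-85)-17=-102
halt.
Total executed instructions: 40.

40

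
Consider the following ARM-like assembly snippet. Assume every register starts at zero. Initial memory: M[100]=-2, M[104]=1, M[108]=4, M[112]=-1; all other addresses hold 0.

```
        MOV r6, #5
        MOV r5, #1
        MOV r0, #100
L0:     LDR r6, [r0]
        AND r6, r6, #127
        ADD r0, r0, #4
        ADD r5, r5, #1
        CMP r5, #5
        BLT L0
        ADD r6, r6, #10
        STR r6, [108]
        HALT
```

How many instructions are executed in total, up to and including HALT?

30

MOV r6, #5 → r6=5
MOV r5, #1 → r5=1
MOV r0, #100 → r0=100
LDR r6, [r0] → r6=M[100]=-2
AND r6, r6, #127 → r6=(-2)&127=126
ADD r0, r0, #4 → r0=100+4=104
ADD r5, r5, #1 → r5=1+1=2
CMP r5, #5  (cmp 2,5)
BLT L0: taken
LDR r6, [r0] → r6=M[104]=1
AND r6, r6, #127 → r6=1&127=1
ADD r0, r0, #4 → r0=104+4=108
ADD r5, r5, #1 → r5=2+1=3
CMP r5, #5  (cmp 3,5)
BLT L0: taken
LDR r6, [r0] → r6=M[108]=4
AND r6, r6, #127 → r6=4&127=4
ADD r0, r0, #4 → r0=108+4=112
ADD r5, r5, #1 → r5=3+1=4
CMP r5, #5  (cmp 4,5)
BLT L0: taken
LDR r6, [r0] → r6=M[112]=-1
AND r6, r6, #127 → r6=(-1)&127=127
ADD r0, r0, #4 → r0=112+4=116
ADD r5, r5, #1 → r5=4+1=5
CMP r5, #5  (cmp 5,5)
BLT L0: not taken
ADD r6, r6, #10 → r6=127+10=137
STR r6, [108] → M[108]=137
halt.
Total executed instructions: 30.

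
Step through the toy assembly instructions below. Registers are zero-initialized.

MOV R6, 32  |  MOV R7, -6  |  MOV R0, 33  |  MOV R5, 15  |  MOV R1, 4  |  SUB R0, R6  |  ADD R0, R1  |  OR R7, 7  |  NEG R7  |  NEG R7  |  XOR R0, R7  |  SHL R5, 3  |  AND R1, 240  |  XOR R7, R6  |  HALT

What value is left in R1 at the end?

0

after MOV R6, 32: R6=32
after MOV R7, -6: R7=-6
after MOV R0, 33: R0=33
after MOV R5, 15: R5=15
after MOV R1, 4: R1=4
after SUB R0, R6: R0=33-32=1
after ADD R0, R1: R0=1+4=5
after OR R7, 7: R7=(-6)|7=-1
after NEG R7: R7=-(-1)=1
after NEG R7: R7=-(1)=-1
after XOR R0, R7: R0=5^(-1)=-6
after SHL R5, 3: R5=15<<3=120
after AND R1, 240: R1=4&240=0
after XOR R7, R6: R7=(-1)^32=-33
halt.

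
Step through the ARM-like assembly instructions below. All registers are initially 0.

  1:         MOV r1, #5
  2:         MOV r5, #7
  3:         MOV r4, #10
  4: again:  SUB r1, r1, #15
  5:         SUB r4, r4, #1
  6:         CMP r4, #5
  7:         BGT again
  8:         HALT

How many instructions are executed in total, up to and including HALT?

MOV r1, #5 → r1=5
MOV r5, #7 → r5=7
MOV r4, #10 → r4=10
SUB r1, r1, #15 → r1=5-15=-10
SUB r4, r4, #1 → r4=10-1=9
CMP r4, #5  (cmp 9,5)
BGT again: taken
SUB r1, r1, #15 → r1=(-10)-15=-25
SUB r4, r4, #1 → r4=9-1=8
CMP r4, #5  (cmp 8,5)
BGT again: taken
SUB r1, r1, #15 → r1=(-25)-15=-40
SUB r4, r4, #1 → r4=8-1=7
CMP r4, #5  (cmp 7,5)
BGT again: taken
SUB r1, r1, #15 → r1=(-40)-15=-55
SUB r4, r4, #1 → r4=7-1=6
CMP r4, #5  (cmp 6,5)
BGT again: taken
SUB r1, r1, #15 → r1=(-55)-15=-70
SUB r4, r4, #1 → r4=6-1=5
CMP r4, #5  (cmp 5,5)
BGT again: not taken
halt.
Total executed instructions: 24.

24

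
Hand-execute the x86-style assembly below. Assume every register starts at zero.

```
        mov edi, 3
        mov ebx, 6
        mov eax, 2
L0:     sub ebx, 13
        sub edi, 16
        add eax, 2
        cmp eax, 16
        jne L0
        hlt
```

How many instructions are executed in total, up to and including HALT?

edi=3
ebx=6
eax=2
ebx=6-13=-7
edi=3-16=-13
eax=2+2=4
cmp eax, 16  (cmp 4,16)
jne L0: taken
ebx=(-7)-13=-20
edi=(-13)-16=-29
eax=4+2=6
cmp eax, 16  (cmp 6,16)
jne L0: taken
ebx=(-20)-13=-33
edi=(-29)-16=-45
eax=6+2=8
cmp eax, 16  (cmp 8,16)
jne L0: taken
ebx=(-33)-13=-46
edi=(-45)-16=-61
eax=8+2=10
cmp eax, 16  (cmp 10,16)
jne L0: taken
ebx=(-46)-13=-59
edi=(-61)-16=-77
eax=10+2=12
cmp eax, 16  (cmp 12,16)
jne L0: taken
ebx=(-59)-13=-72
edi=(-77)-16=-93
eax=12+2=14
cmp eax, 16  (cmp 14,16)
jne L0: taken
ebx=(-72)-13=-85
edi=(-93)-16=-109
eax=14+2=16
cmp eax, 16  (cmp 16,16)
jne L0: not taken
halt.
Total executed instructions: 39.

39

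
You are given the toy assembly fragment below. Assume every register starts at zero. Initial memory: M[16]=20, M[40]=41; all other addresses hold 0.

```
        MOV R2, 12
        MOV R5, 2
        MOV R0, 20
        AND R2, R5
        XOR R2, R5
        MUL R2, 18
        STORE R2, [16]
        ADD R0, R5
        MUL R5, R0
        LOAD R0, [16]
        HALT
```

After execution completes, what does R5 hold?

44

R2=12
R5=2
R0=20
R2=12&2=0
R2=0^2=2
R2=2*18=36
STORE R2, [16] → M[16]=36
R0=20+2=22
R5=2*22=44
R0=M[16]=36
halt.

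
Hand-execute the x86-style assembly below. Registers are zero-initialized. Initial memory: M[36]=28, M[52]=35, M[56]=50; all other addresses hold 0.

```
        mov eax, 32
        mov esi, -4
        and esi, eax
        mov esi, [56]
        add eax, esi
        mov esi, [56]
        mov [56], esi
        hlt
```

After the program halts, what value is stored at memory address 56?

50

mov eax, 32 → eax=32
mov esi, -4 → esi=-4
and esi, eax → esi=(-4)&32=32
mov esi, [56] → esi=M[56]=50
add eax, esi → eax=32+50=82
mov esi, [56] → esi=M[56]=50
mov [56], esi → M[56]=50
halt.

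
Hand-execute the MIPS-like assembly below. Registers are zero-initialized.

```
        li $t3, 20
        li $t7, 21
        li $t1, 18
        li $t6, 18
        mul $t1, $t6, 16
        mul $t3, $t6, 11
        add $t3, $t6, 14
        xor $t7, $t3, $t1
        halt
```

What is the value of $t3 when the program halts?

32

after li $t3, 20: $t3=20
after li $t7, 21: $t7=21
after li $t1, 18: $t1=18
after li $t6, 18: $t6=18
after mul $t1, $t6, 16: $t1=18*16=288
after mul $t3, $t6, 11: $t3=18*11=198
after add $t3, $t6, 14: $t3=18+14=32
after xor $t7, $t3, $t1: $t7=32^288=256
halt.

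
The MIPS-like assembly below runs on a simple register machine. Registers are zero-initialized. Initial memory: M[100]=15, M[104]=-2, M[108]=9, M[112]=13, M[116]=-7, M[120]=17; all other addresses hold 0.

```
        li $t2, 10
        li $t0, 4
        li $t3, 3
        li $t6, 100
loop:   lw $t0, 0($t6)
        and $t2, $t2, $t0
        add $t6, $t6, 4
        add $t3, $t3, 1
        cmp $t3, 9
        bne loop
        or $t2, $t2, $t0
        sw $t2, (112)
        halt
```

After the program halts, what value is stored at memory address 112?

17

$t2=10
$t0=4
$t3=3
$t6=100
$t0=M[100]=15
$t2=10&15=10
$t6=100+4=104
$t3=3+1=4
cmp $t3, 9  (cmp 4,9)
bne loop: taken
$t0=M[104]=-2
$t2=10&(-2)=10
$t6=104+4=108
$t3=4+1=5
cmp $t3, 9  (cmp 5,9)
bne loop: taken
$t0=M[108]=9
$t2=10&9=8
$t6=108+4=112
$t3=5+1=6
cmp $t3, 9  (cmp 6,9)
bne loop: taken
$t0=M[112]=13
$t2=8&13=8
$t6=112+4=116
$t3=6+1=7
cmp $t3, 9  (cmp 7,9)
bne loop: taken
$t0=M[116]=-7
$t2=8&(-7)=8
$t6=116+4=120
$t3=7+1=8
cmp $t3, 9  (cmp 8,9)
bne loop: taken
$t0=M[120]=17
$t2=8&17=0
$t6=120+4=124
$t3=8+1=9
cmp $t3, 9  (cmp 9,9)
bne loop: not taken
$t2=0|17=17
sw $t2, (112) → M[112]=17
halt.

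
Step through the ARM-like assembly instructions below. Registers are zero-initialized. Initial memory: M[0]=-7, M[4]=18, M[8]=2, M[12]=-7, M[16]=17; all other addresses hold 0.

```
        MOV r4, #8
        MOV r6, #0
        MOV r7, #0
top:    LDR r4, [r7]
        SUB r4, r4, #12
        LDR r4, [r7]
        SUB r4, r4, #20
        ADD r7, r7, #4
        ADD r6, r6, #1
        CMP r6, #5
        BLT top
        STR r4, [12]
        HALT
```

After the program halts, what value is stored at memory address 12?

-3

MOV r4, #8 → r4=8
MOV r6, #0 → r6=0
MOV r7, #0 → r7=0
LDR r4, [r7] → r4=M[0]=-7
SUB r4, r4, #12 → r4=(-7)-12=-19
LDR r4, [r7] → r4=M[0]=-7
SUB r4, r4, #20 → r4=(-7)-20=-27
ADD r7, r7, #4 → r7=0+4=4
ADD r6, r6, #1 → r6=0+1=1
CMP r6, #5  (cmp 1,5)
BLT top: taken
LDR r4, [r7] → r4=M[4]=18
SUB r4, r4, #12 → r4=18-12=6
LDR r4, [r7] → r4=M[4]=18
SUB r4, r4, #20 → r4=18-20=-2
ADD r7, r7, #4 → r7=4+4=8
ADD r6, r6, #1 → r6=1+1=2
CMP r6, #5  (cmp 2,5)
BLT top: taken
LDR r4, [r7] → r4=M[8]=2
SUB r4, r4, #12 → r4=2-12=-10
LDR r4, [r7] → r4=M[8]=2
SUB r4, r4, #20 → r4=2-20=-18
ADD r7, r7, #4 → r7=8+4=12
ADD r6, r6, #1 → r6=2+1=3
CMP r6, #5  (cmp 3,5)
BLT top: taken
LDR r4, [r7] → r4=M[12]=-7
SUB r4, r4, #12 → r4=(-7)-12=-19
LDR r4, [r7] → r4=M[12]=-7
SUB r4, r4, #20 → r4=(-7)-20=-27
ADD r7, r7, #4 → r7=12+4=16
ADD r6, r6, #1 → r6=3+1=4
CMP r6, #5  (cmp 4,5)
BLT top: taken
LDR r4, [r7] → r4=M[16]=17
SUB r4, r4, #12 → r4=17-12=5
LDR r4, [r7] → r4=M[16]=17
SUB r4, r4, #20 → r4=17-20=-3
ADD r7, r7, #4 → r7=16+4=20
ADD r6, r6, #1 → r6=4+1=5
CMP r6, #5  (cmp 5,5)
BLT top: not taken
STR r4, [12] → M[12]=-3
halt.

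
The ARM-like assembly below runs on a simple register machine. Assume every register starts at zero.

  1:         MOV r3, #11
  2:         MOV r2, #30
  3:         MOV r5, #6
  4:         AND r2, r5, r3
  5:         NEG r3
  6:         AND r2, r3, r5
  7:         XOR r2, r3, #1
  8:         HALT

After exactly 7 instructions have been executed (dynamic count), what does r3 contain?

after MOV r3, #11: r3=11
after MOV r2, #30: r2=30
after MOV r5, #6: r5=6
after AND r2, r5, r3: r2=6&11=2
after NEG r3: r3=-(11)=-11
after AND r2, r3, r5: r2=(-11)&6=4
after XOR r2, r3, #1: r2=(-11)^1=-12
After step 7: r3 = -11.

-11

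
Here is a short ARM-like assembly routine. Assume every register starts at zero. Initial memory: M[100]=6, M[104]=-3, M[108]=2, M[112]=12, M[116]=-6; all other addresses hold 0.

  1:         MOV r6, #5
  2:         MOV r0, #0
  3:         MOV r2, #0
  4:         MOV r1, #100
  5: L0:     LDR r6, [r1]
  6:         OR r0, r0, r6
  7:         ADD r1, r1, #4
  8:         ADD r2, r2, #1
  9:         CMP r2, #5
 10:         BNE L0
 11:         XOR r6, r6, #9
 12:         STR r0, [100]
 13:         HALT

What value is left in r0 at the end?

r6=5
r0=0
r2=0
r1=100
r6=M[100]=6
r0=0|6=6
r1=100+4=104
r2=0+1=1
CMP r2, #5  (cmp 1,5)
BNE L0: taken
r6=M[104]=-3
r0=6|(-3)=-1
r1=104+4=108
r2=1+1=2
CMP r2, #5  (cmp 2,5)
BNE L0: taken
r6=M[108]=2
r0=(-1)|2=-1
r1=108+4=112
r2=2+1=3
CMP r2, #5  (cmp 3,5)
BNE L0: taken
r6=M[112]=12
r0=(-1)|12=-1
r1=112+4=116
r2=3+1=4
CMP r2, #5  (cmp 4,5)
BNE L0: taken
r6=M[116]=-6
r0=(-1)|(-6)=-1
r1=116+4=120
r2=4+1=5
CMP r2, #5  (cmp 5,5)
BNE L0: not taken
r6=(-6)^9=-13
STR r0, [100] → M[100]=-1
halt.

-1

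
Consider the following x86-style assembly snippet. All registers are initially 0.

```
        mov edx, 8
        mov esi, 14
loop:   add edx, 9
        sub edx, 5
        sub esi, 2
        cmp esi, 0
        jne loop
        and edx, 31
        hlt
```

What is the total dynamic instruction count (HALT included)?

after mov edx, 8: edx=8
after mov esi, 14: esi=14
after add edx, 9: edx=8+9=17
after sub edx, 5: edx=17-5=12
after sub esi, 2: esi=14-2=12
cmp esi, 0  (cmp 12,0)
jne loop: taken
after add edx, 9: edx=12+9=21
after sub edx, 5: edx=21-5=16
after sub esi, 2: esi=12-2=10
cmp esi, 0  (cmp 10,0)
jne loop: taken
after add edx, 9: edx=16+9=25
after sub edx, 5: edx=25-5=20
after sub esi, 2: esi=10-2=8
cmp esi, 0  (cmp 8,0)
jne loop: taken
after add edx, 9: edx=20+9=29
after sub edx, 5: edx=29-5=24
after sub esi, 2: esi=8-2=6
cmp esi, 0  (cmp 6,0)
jne loop: taken
after add edx, 9: edx=24+9=33
after sub edx, 5: edx=33-5=28
after sub esi, 2: esi=6-2=4
cmp esi, 0  (cmp 4,0)
jne loop: taken
after add edx, 9: edx=28+9=37
after sub edx, 5: edx=37-5=32
after sub esi, 2: esi=4-2=2
cmp esi, 0  (cmp 2,0)
jne loop: taken
after add edx, 9: edx=32+9=41
after sub edx, 5: edx=41-5=36
after sub esi, 2: esi=2-2=0
cmp esi, 0  (cmp 0,0)
jne loop: not taken
after and edx, 31: edx=36&31=4
halt.
Total executed instructions: 39.

39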